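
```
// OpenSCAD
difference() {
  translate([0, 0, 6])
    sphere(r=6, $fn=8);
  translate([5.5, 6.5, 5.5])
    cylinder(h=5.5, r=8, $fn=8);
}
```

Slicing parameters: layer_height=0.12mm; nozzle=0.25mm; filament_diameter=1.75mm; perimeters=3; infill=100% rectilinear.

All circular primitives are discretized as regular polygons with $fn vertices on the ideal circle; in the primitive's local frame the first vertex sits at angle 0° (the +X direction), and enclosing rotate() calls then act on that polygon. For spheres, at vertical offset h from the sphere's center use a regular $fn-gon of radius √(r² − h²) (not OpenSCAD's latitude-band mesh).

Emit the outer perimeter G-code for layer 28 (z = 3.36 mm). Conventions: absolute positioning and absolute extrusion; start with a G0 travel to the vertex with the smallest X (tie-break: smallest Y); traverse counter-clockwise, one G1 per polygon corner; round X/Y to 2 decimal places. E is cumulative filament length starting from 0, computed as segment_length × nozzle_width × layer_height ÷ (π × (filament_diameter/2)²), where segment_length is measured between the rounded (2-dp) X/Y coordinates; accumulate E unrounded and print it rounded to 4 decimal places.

G0 X-5.39 Y0.00 Z3.36
G1 X-3.81 Y-3.81 E0.0514
G1 X0.00 Y-5.39 E0.1029
G1 X3.81 Y-3.81 E0.1543
G1 X5.39 Y0.00 E0.2058
G1 X3.81 Y3.81 E0.2572
G1 X0.00 Y5.39 E0.3087
G1 X-3.81 Y3.81 E0.3601
G1 X-5.39 Y0.00 E0.4116

At z = 3.36 mm: the r=6 sphere slices to a regular 8-gon of circumradius 5.388 (√(r²−h²) with h=2.64 from center); the cylinder at (5.5, 6.5) does not reach this height (z outside [5.5, 11]); Taking the first minus the rest: none of the subtracted shapes is present at this height, so the r=6 sphere is unchanged — 1 connected region. The outline is a single polygon with 8 vertices. Extrusion per mm of travel: 0.25 × 0.12 / (π × 0.875²) = 0.012473. Accumulating E over each segment gives final E = 0.4116.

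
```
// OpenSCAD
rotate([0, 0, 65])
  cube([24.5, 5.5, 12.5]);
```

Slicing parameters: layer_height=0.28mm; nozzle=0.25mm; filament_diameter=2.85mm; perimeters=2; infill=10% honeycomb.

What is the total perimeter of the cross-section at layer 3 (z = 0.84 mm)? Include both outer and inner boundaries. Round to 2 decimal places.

At z = 0.84 mm: the cube (footprint 24.5×5.5) is included at this height (perimeter 60.00 mm); (rotated 65° about Z; rotation is an isometry so areas/perimeters/island counts are preserved). Overall, the cross-section is a single solid region. Total boundary length (outer) = 60.00 mm.

60.00 mm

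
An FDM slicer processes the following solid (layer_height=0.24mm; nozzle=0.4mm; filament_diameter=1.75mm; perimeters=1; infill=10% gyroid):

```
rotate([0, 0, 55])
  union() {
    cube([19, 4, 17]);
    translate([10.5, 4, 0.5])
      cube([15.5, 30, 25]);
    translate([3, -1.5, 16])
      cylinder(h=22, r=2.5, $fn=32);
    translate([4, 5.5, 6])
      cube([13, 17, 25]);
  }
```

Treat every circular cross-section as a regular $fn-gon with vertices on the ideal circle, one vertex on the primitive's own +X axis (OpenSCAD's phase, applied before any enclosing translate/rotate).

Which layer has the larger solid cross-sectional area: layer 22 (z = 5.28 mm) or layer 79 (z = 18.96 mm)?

layer 79 (z = 18.96 mm)

Layer 22 (z = 5.28): the 19×4 cube contributes its full rectangle (area 76.00 mm²); the cube at (10.5, 4) is present — its section is the full 15.5×30 rectangle (area 465.00 mm²); the cylinder at (3, -1.5) is absent (z outside [16, 38]); the cube at (4, 5.5) is absent (z outside [6, 31]); Combining (union): the 2 present regions share edge segments without overlapping in area, so areas simply add but the touching pieces fuse into one outline (the shared edge portions become interior and drop out of the boundary) — area = 541.00 mm²; (rotated 55° about Z; rotation is an isometry so areas/perimeters/island counts are preserved). So its area = 541.00 mm². Layer 79 (z = 18.96): the cube is not intersected at this z (z outside [0, 17]); the 15.5×30 cube at (10.5, 4) contributes its full rectangle (area 465.00 mm²); the cylinder at (3, -1.5): section is a regular 32-gon, circumradius r=2.5 (area = (32/2)·2.500²·sin(360°/32) = 19.51 mm²); the cube at (4, 5.5) is present — its section is the full 13×17 rectangle (area 221.00 mm²); Combining (union): the regions partially overlap — summed areas 705.51 mm² minus the doubly-counted overlap 110.50 mm² gives 595.01 mm² — area = 595.01 mm²; (whole slice rotated 55° about Z — lengths, areas and connectivity unchanged). So its area = 595.01 mm². Layer 79 is larger (595.01 vs 541.00 mm²).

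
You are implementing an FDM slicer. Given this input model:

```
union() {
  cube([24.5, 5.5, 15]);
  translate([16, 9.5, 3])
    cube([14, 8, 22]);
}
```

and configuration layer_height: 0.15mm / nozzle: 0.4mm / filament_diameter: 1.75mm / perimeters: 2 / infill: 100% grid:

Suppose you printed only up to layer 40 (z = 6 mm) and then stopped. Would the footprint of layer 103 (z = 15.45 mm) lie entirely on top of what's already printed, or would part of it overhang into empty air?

Compare the two slices. At z = 6: the cube is present — its section is the full 24.5×5.5 rectangle (area 134.75 mm²); the cube at (16, 9.5) is present — its section is the full 14×8 rectangle (area 112.00 mm²); Taking the union: the 2 present regions are separate (no shared area or edge), so areas and boundary lengths simply add and each stays a separate island — area = 246.75 mm². At z = 15.45: the cube does not reach this height (z outside [0, 15]); the 14×8 cube at (16, 9.5) contributes its full rectangle (area 112.00 mm²); Combining (union): only the 14×8 cube at (16, 9.5) is present, so the union is just that shape — area = 112.00 mm². Checking containment: the cross-section at z = 15.45 is a subset of the cross-section at z = 6.

entirely on top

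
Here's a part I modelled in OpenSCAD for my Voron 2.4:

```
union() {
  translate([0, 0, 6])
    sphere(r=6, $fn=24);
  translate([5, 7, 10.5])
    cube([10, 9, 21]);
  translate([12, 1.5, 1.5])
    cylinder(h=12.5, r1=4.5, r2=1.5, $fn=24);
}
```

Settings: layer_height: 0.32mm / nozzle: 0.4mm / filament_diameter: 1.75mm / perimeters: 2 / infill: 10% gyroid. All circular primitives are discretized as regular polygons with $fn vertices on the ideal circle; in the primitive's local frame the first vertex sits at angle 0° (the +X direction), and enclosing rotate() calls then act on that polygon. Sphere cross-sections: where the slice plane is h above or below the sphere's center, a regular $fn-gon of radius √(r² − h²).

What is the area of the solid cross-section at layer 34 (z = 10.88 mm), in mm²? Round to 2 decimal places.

143.55 mm²

At z = 10.88 mm: the r=6 sphere slices to a regular 24-gon of circumradius 3.491 (√(r²−h²) with h=4.88 from center) (area = (24/2)·3.491²·sin(360°/24) = 37.85 mm²); the cube at (5, 7) is present — its section is the full 10×9 rectangle (area 90.00 mm²); the cone at (12, 1.5): at t=0.750 of its height the radius interpolates to r₁+(r₂−r₁)t = 2.249, giving a regular 24-gon of that circumradius (area = (24/2)·2.249²·sin(360°/24) = 15.71 mm²); Merging all regions: the 3 present regions are separate (no shared area or edge), so areas and boundary lengths simply add and each stays a separate island — area = 143.55 mm². Overall, the cross-section has 3 separate islands. Net area = 143.55 mm².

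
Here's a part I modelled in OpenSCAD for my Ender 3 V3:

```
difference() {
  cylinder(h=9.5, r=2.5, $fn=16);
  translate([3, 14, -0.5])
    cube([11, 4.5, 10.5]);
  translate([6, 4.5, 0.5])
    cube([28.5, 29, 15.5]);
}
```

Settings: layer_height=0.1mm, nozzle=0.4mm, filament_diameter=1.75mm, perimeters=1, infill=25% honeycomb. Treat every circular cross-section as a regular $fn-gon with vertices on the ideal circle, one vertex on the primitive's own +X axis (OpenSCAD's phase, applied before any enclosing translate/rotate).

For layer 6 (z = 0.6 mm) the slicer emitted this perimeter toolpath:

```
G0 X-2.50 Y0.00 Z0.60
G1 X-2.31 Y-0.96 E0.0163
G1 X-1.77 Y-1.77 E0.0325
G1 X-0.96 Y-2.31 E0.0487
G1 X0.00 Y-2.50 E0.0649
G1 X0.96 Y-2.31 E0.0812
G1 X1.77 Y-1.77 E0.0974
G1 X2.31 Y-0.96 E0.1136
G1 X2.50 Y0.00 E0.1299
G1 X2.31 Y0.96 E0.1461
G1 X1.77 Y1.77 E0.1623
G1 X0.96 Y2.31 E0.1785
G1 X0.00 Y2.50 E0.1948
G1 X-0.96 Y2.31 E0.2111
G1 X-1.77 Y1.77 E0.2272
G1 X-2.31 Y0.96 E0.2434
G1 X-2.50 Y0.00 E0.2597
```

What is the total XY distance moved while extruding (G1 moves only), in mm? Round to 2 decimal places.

Sum the Euclidean lengths of each G1 segment: total = 15.62 mm.

15.62 mm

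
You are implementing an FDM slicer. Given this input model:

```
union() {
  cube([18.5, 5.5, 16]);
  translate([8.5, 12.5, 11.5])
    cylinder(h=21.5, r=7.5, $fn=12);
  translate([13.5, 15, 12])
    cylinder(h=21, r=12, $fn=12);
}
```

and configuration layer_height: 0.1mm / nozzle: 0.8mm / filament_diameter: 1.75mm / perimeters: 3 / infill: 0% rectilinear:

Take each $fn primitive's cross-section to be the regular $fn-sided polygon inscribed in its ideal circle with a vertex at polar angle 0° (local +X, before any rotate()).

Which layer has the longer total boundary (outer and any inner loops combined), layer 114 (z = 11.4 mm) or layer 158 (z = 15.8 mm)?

Layer 114 (z = 11.4): the 18.5×5.5 cube contributes its full rectangle (perimeter 48.00 mm); the cylinder at (8.5, 12.5) does not reach this height (z outside [11.5, 33]); the cylinder at (13.5, 15) is not intersected at this z (z outside [12, 33]); Merging all regions: only the 18.5×5.5 cube is present, so the union is just that shape — boundary = 48.00 mm. So its perimeter = 48.00 mm. Layer 158 (z = 15.8): the cube is present — its section is the full 18.5×5.5 rectangle (perimeter 48.00 mm); the r=7.5 cylinder at (8.5, 12.5) contributes a regular 12-gon of circumradius 7.5 (perimeter = 2·12·7.500·sin(180°/12) = 46.59 mm); the r=12 cylinder at (13.5, 15) gives a regular 12-gon of circumradius 12 (constant along its height) (perimeter = 2·12·12.000·sin(180°/12) = 74.54 mm); Taking the union: the regions partially overlap (shared area 178.74 mm²), so the edge portions inside another operand are dropped and the merged outline is re-measured after clipping — boundary = 97.96 mm. So its perimeter = 97.96 mm. Layer 158 is larger (97.96 vs 48.00 mm).

layer 158 (z = 15.8 mm)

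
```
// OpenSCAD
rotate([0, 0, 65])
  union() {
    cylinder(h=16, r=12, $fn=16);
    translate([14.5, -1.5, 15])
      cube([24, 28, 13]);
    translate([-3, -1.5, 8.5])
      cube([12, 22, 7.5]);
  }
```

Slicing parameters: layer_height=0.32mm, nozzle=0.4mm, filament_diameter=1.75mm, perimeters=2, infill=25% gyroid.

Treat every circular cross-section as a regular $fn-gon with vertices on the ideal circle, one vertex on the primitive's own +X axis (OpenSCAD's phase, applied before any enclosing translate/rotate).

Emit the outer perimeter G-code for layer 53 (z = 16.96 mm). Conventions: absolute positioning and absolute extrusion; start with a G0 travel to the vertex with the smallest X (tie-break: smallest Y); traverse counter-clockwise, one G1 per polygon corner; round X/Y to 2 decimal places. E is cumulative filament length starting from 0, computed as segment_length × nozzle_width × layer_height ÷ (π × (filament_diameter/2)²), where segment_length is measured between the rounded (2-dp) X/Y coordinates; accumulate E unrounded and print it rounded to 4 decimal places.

G0 X-17.89 Y24.34 Z16.96
G1 X7.49 Y12.51 E1.4901
G1 X17.63 Y34.26 E2.7672
G1 X-7.75 Y46.09 E4.2573
G1 X-17.89 Y24.34 E5.5344

At z = 16.96 mm: the cylinder is not intersected at this z (z outside [0, 16]); the cube at (14.5, -1.5) is present — its section is the full 24×28 rectangle; the cube at (-3, -1.5) does not reach this height (z outside [8.5, 16]); Merging all regions: only the 24×28 cube at (14.5, -1.5) is present, so the union is just that shape — 1 connected region; (whole slice rotated 65° about Z — lengths, areas and connectivity unchanged). The outline is a single polygon with 4 vertices. Extrusion per mm of travel: 0.4 × 0.32 / (π × 0.875²) = 0.053216. Accumulating E over each segment gives final E = 5.5344.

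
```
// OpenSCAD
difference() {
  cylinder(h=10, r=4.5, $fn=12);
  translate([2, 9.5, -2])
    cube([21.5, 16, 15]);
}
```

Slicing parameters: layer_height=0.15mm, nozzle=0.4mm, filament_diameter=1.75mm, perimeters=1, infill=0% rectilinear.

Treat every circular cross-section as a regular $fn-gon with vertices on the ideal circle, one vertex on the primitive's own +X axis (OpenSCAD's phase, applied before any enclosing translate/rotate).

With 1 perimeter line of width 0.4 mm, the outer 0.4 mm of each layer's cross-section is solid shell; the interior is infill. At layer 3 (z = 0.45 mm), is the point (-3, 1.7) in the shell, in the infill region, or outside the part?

At z = 0.45 mm: the r=4.5 cylinder gives a regular 12-gon of circumradius 4.5 (constant along its height); the 21.5×16 cube at (2, 9.5) contributes its full rectangle; After the difference (first − rest): starting from the r=4.5 cylinder, the 21.5×16 cube at (2, 9.5) misses the remaining region (no effect) — 1 connected region. Overall, the cross-section is a single solid region. The nearest boundary edge runs (-4.50, 0.00)→(-3.90, 2.25); distance from the point to it = 1.01 mm. The point is inside the cross-section and 1.01 mm from the nearest boundary — more than the 0.4 mm shell width (1 × 0.4), so it's in the infill interior.

infill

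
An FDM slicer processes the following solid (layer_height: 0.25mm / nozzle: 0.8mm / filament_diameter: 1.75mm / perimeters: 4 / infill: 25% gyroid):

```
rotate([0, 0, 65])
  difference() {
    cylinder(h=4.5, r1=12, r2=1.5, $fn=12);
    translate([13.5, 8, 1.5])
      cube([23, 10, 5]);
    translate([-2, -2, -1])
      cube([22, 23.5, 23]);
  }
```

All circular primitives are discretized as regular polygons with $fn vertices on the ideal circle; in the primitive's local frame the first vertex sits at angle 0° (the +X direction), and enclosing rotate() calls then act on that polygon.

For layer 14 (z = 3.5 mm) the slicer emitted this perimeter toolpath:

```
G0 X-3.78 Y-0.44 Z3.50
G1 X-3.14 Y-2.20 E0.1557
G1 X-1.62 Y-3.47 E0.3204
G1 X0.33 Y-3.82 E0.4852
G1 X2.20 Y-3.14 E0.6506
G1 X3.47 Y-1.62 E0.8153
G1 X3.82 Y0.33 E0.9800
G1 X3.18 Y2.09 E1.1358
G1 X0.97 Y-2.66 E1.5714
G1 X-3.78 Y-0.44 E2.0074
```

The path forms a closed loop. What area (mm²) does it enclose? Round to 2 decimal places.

14.80 mm²

Apply the shoelace formula to the sequence of (X, Y) vertices; enclosed area = 14.80 mm².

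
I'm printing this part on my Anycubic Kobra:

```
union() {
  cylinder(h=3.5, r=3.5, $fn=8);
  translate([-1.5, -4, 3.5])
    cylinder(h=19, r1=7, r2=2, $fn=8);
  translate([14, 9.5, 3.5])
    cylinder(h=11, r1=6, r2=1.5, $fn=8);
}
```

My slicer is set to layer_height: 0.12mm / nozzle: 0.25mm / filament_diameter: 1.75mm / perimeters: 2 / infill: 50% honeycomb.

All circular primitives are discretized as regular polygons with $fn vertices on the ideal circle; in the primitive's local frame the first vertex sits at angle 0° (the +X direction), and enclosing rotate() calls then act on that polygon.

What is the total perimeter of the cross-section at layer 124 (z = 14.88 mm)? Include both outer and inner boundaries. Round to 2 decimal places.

24.52 mm

At z = 14.88 mm: the cylinder is not intersected at this z (z outside [0, 3.5]); the cone at (-1.5, -4) contributes a regular 8-gon of circumradius 4.005 (interpolated between r1=7 and r2=2 at t=0.599) (perimeter = 2·8·4.005·sin(180°/8) = 24.52 mm); the cone at (14, 9.5) is not intersected at this z (z outside [3.5, 14.5]); Combining (union): only the cone at (-1.5, -4) is present, so the union is just that shape — boundary = 24.52 mm. Overall, the cross-section is a single solid region. Total boundary length (outer) = 24.52 mm.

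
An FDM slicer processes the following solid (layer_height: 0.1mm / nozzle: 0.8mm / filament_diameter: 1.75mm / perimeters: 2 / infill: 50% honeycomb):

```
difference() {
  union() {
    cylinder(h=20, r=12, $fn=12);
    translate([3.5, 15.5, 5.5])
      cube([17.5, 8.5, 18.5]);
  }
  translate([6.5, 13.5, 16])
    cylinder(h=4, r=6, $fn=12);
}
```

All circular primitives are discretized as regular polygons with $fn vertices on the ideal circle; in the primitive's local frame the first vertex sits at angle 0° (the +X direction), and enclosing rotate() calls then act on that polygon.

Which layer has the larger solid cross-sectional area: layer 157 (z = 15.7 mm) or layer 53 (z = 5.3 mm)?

Layer 157 (z = 15.7): the r=12 cylinder contributes a regular 12-gon of circumradius 12 (area = (12/2)·12.000²·sin(360°/12) = 432.00 mm²); the 17.5×8.5 cube at (3.5, 15.5) contributes its full rectangle (area 148.75 mm²); Combining (union): the 2 present regions are separate (no shared area or edge), so areas and boundary lengths simply add and each stays a separate island — area = 580.75 mm²; the cylinder at (6.5, 13.5) does not reach this height (z outside [16, 20]); Taking the first minus the rest: none of the subtracted shapes is present at this height, so the result so far is unchanged — area = 580.75 mm². So its area = 580.75 mm². Layer 53 (z = 5.3): the r=12 cylinder gives a regular 12-gon of circumradius 12 (constant along its height) (area = (12/2)·12.000²·sin(360°/12) = 432.00 mm²); the cube at (3.5, 15.5) is absent (z outside [5.5, 24]); Taking the union: only the r=12 cylinder is present, so the union is just that shape — area = 432.00 mm²; the cylinder at (6.5, 13.5) does not reach this height (z outside [16, 20]); After the difference (first − rest): none of the subtracted shapes is present at this height, so the result so far is unchanged — area = 432.00 mm². So its area = 432.00 mm². Layer 157 is larger (580.75 vs 432.00 mm²).

layer 157 (z = 15.7 mm)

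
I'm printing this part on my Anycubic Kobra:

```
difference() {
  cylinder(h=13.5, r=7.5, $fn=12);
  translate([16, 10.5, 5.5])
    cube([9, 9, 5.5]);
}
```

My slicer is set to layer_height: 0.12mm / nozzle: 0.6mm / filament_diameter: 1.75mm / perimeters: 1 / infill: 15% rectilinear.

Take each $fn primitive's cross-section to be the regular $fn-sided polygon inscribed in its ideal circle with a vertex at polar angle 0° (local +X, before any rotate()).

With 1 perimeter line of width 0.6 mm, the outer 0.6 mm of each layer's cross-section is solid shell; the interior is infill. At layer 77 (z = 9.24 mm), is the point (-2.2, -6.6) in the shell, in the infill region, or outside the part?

At z = 9.24 mm: the r=7.5 cylinder gives a regular 12-gon of circumradius 7.5 (constant along its height); the cube at (16, 10.5) (footprint 9×9) is included at this height; Subtracting the remaining from the first: starting from the r=7.5 cylinder, the 9×9 cube at (16, 10.5) misses the remaining region (no effect) — 1 connected region. Overall, the cross-section is a single solid region. The nearest boundary edge runs (-0.00, -7.50)→(-3.75, -6.50); distance from the point to it = 0.30 mm. The point is inside the cross-section, 0.30 mm from the nearest boundary — within the 0.6 mm shell band (1 × 0.6).

shell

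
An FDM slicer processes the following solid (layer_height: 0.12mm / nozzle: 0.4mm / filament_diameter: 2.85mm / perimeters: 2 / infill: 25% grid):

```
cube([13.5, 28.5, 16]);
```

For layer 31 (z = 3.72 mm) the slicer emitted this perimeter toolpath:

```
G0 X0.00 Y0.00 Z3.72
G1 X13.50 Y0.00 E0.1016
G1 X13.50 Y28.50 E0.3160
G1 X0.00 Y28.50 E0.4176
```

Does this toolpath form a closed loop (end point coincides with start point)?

Start point (G0): (0.00, 0.00). End point (last G1): the path does not return to the start — open.

no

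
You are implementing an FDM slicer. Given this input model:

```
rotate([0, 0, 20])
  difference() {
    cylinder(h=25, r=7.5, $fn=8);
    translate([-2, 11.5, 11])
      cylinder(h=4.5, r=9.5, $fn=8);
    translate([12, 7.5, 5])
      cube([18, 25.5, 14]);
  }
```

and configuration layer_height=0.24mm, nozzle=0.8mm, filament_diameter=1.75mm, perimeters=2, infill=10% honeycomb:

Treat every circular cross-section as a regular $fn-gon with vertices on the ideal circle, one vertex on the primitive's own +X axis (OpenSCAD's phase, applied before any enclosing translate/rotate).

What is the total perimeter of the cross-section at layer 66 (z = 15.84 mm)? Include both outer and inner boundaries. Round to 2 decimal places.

45.92 mm

At z = 15.84 mm: the r=7.5 cylinder gives a regular 8-gon of circumradius 7.5 (constant along its height) (perimeter = 2·8·7.500·sin(180°/8) = 45.92 mm); the cylinder at (-2, 11.5) is absent (z outside [11, 15.5]); the cube at (12, 7.5) is present — its section is the full 18×25.5 rectangle (perimeter 87.00 mm); Subtracting the remaining from the first: starting from the r=7.5 cylinder, the 18×25.5 cube at (12, 7.5) misses the remaining region (no effect) — boundary = 45.92 mm; (whole slice rotated 20° about Z — lengths, areas and connectivity unchanged). Overall, the cross-section is a single solid region. Total boundary length (outer) = 45.92 mm.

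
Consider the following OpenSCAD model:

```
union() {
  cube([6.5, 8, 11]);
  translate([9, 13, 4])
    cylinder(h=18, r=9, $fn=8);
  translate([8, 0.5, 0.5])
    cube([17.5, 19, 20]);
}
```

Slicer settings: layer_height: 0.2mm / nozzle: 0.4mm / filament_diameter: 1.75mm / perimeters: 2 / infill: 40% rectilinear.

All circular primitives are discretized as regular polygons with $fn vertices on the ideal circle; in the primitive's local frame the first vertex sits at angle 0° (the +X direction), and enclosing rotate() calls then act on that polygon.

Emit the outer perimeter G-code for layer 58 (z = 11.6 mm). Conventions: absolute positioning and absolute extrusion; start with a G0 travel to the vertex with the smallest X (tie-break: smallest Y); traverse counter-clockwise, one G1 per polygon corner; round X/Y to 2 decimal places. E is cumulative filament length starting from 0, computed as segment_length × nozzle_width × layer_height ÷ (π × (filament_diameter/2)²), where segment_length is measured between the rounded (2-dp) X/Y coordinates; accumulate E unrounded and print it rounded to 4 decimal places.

At z = 11.6 mm: the cube is absent (z outside [0, 11]); the r=9 cylinder at (9, 13) gives a regular 8-gon of circumradius 9 (constant along its height); the cube at (8, 0.5) is present — its section is the full 17.5×19 rectangle; Combining (union): the regions partially overlap (shared area 122.30 mm²), so overlapping operands fuse into one piece — 1 connected region. The outline is a single polygon with 9 vertices. Extrusion per mm of travel: 0.4 × 0.2 / (π × 0.875²) = 0.033260. Accumulating E over each segment gives final E = 2.7896.

G0 X0.00 Y13.00 Z11.60
G1 X2.64 Y6.64 E0.2290
G1 X8.00 Y4.41 E0.4221
G1 X8.00 Y0.50 E0.5522
G1 X25.50 Y0.50 E1.1342
G1 X25.50 Y19.50 E1.7662
G1 X15.04 Y19.50 E2.1141
G1 X9.00 Y22.00 E2.3315
G1 X2.64 Y19.36 E2.5605
G1 X0.00 Y13.00 E2.7896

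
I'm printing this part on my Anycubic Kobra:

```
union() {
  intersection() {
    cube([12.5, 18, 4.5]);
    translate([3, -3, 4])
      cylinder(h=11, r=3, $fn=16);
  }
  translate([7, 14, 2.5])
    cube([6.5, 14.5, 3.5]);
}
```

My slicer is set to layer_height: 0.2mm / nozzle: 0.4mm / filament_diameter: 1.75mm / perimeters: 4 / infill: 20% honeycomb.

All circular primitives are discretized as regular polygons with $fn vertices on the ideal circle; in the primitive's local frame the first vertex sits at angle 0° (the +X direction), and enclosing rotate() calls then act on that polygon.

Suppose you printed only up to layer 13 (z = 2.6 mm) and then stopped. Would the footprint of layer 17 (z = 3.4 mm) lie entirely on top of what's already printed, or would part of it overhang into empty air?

Compare the two slices. At z = 2.6: the 12.5×18 cube contributes its full rectangle (area 225.00 mm²); the cylinder at (3, -3) is not intersected at this z (z outside [4, 15]); After intersecting: at least one operand is absent at this height, so nothing remains; the cube at (7, 14) is present — its section is the full 6.5×14.5 rectangle (area 94.25 mm²); Taking the union: only the 6.5×14.5 cube at (7, 14) is present, so the union is just that shape — area = 94.25 mm². At z = 3.4: the cube (footprint 12.5×18) is included at this height (area 225.00 mm²); the cylinder at (3, -3) does not reach this height (z outside [4, 15]); Keeping only the common overlap: at least one operand is absent at this height, so nothing remains; the 6.5×14.5 cube at (7, 14) contributes its full rectangle (area 94.25 mm²); Combining (union): only the 6.5×14.5 cube at (7, 14) is present, so the union is just that shape — area = 94.25 mm². Checking containment: the cross-section at z = 3.4 is a subset of the cross-section at z = 2.6.

entirely on top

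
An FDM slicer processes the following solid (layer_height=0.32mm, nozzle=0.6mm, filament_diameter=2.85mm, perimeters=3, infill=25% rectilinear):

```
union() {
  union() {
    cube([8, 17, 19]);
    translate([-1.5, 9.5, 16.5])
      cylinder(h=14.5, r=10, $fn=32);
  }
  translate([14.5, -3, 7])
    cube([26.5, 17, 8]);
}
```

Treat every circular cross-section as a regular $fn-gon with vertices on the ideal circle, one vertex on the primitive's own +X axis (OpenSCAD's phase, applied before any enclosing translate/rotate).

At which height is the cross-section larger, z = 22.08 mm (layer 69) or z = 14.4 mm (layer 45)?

Layer 69 (z = 22.08): the cube does not reach this height (z outside [0, 19]); the r=10 cylinder at (-1.5, 9.5) contributes a regular 32-gon of circumradius 10 (area = (32/2)·10.000²·sin(360°/32) = 312.14 mm²); Merging all regions: only the r=10 cylinder at (-1.5, 9.5) is present, so the union is just that shape — area = 312.14 mm²; the cube at (14.5, -3) is not intersected at this z (z outside [7, 15]); Combining (union): only the result so far is present, so the union is just that shape — area = 312.14 mm². So its area = 312.14 mm². Layer 45 (z = 14.4): the 8×17 cube contributes its full rectangle (area 136.00 mm²); the cylinder at (-1.5, 9.5) is not intersected at this z (z outside [16.5, 31]); Taking the union: only the 8×17 cube is present, so the union is just that shape — area = 136.00 mm²; the cube at (14.5, -3) (footprint 26.5×17) is included at this height (area 450.50 mm²); Merging all regions: the 2 present regions are separate (no shared area or edge), so areas and boundary lengths simply add and each stays a separate island — area = 586.50 mm². So its area = 586.50 mm². Layer 45 is larger (586.50 vs 312.14 mm²).

layer 45 (z = 14.4 mm)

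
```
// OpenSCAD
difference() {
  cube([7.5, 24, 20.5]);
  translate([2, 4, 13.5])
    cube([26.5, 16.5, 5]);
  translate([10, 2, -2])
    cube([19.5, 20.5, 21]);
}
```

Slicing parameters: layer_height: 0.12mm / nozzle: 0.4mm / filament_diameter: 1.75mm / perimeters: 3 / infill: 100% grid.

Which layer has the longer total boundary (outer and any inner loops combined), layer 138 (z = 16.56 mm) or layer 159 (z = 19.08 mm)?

Layer 138 (z = 16.56): the cube is present — its section is the full 7.5×24 rectangle (perimeter 63.00 mm); the cube at (2, 4) is present — its section is the full 26.5×16.5 rectangle (perimeter 86.00 mm); the cube at (10, 2) is present — its section is the full 19.5×20.5 rectangle (perimeter 80.00 mm); Taking the first minus the rest: starting from the 7.5×24 cube, the 26.5×16.5 cube at (2, 4) partially overlaps it — only the 90.75 mm² overlap (of its 437.25 mm²) is removed, clipping the outline; the 19.5×20.5 cube at (10, 2) misses the remaining region (no effect) — boundary = 74.00 mm. So its perimeter = 74.00 mm. Layer 159 (z = 19.08): the cube (footprint 7.5×24) is included at this height (perimeter 63.00 mm); the cube at (2, 4) does not reach this height (z outside [13.5, 18.5]); the cube at (10, 2) is absent (z outside [-2, 19]); Subtracting the remaining from the first: none of the subtracted shapes is present at this height, so the 7.5×24 cube is unchanged — boundary = 63.00 mm. So its perimeter = 63.00 mm. Layer 138 is larger (74.00 vs 63.00 mm).

layer 138 (z = 16.56 mm)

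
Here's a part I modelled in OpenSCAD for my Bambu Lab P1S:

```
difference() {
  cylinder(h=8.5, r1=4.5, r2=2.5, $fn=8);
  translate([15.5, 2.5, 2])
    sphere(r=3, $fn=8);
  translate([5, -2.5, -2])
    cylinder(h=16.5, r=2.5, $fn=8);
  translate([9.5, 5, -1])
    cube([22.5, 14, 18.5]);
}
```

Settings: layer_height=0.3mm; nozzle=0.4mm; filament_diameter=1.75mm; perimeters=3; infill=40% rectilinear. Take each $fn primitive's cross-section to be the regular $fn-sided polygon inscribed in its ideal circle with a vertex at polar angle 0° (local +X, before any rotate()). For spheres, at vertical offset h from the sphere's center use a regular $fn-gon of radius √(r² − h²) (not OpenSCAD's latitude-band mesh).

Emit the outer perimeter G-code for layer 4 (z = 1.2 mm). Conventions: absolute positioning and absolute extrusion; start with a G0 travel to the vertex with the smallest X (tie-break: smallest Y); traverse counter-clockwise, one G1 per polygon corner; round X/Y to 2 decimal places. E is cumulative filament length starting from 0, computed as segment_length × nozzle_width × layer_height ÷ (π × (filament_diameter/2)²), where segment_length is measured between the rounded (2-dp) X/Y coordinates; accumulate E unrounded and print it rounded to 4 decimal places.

At z = 1.2 mm: the cone contributes a regular 8-gon of circumradius 4.218 (interpolated between r1=4.5 and r2=2.5 at t=0.141); the r=3 sphere at (15.5, 2.5) slices to a regular 8-gon of circumradius 2.891 (√(r²−h²) with h=0.8 from center); the cylinder at (5, -2.5): section is a regular 8-gon, circumradius r=2.5; the cube at (9.5, 5) (footprint 22.5×14) is included at this height; After the difference (first − rest): starting from the cone, the r=3 sphere at (15.5, 2.5) misses the remaining region (no effect); the r=2.5 cylinder at (5, -2.5) partially overlaps it — only the 1.57 mm² overlap (of its 17.68 mm²) is removed, clipping the outline; the 22.5×14 cube at (9.5, 5) misses the remaining region (no effect) — 1 connected region. The outline is a single polygon with 11 vertices. Extrusion per mm of travel: 0.4 × 0.3 / (π × 0.875²) = 0.049890. Accumulating E over each segment gives final E = 1.3069.

G0 X-4.22 Y0.00 Z1.20
G1 X-2.98 Y-2.98 E0.1610
G1 X0.00 Y-4.22 E0.3221
G1 X2.74 Y-3.08 E0.4701
G1 X2.50 Y-2.50 E0.5014
G1 X3.23 Y-0.73 E0.5970
G1 X4.06 Y-0.39 E0.6417
G1 X4.22 Y0.00 E0.6627
G1 X2.98 Y2.98 E0.8238
G1 X0.00 Y4.22 E0.9848
G1 X-2.98 Y2.98 E1.1458
G1 X-4.22 Y0.00 E1.3069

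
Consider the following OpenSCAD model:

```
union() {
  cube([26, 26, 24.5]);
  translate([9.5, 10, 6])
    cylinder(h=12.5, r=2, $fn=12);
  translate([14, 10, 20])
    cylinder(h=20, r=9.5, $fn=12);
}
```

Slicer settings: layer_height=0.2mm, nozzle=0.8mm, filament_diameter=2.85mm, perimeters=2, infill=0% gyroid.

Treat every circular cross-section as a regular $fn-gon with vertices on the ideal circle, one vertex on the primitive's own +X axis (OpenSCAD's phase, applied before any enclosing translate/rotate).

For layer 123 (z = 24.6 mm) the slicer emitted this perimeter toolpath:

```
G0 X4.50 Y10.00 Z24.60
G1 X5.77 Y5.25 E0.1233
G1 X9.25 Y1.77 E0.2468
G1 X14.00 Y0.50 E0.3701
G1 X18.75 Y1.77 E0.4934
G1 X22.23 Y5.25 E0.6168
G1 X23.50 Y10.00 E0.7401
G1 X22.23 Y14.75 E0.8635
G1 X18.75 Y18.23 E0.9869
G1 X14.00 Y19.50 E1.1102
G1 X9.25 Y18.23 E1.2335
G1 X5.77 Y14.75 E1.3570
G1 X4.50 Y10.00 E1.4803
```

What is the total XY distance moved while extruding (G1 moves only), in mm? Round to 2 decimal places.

59.02 mm

Sum the Euclidean lengths of each G1 segment: total = 59.02 mm.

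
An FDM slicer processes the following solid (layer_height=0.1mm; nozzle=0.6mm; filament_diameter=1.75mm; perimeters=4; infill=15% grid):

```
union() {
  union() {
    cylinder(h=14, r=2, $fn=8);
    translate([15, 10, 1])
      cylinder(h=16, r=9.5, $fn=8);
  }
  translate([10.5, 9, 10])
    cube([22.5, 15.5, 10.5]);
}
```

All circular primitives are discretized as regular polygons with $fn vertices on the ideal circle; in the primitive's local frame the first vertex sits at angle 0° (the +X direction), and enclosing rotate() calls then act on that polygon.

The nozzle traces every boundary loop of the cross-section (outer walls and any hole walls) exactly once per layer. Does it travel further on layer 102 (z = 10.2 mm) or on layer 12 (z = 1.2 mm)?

layer 102 (z = 10.2 mm)

Layer 102 (z = 10.2): the r=2 cylinder gives a regular 8-gon of circumradius 2 (constant along its height) (perimeter = 2·8·2.000·sin(180°/8) = 12.25 mm); the r=9.5 cylinder at (15, 10) contributes a regular 8-gon of circumradius 9.5 (perimeter = 2·8·9.500·sin(180°/8) = 58.17 mm); Merging all regions: the 2 present regions are separate (no shared area or edge), so areas and boundary lengths simply add and each stays a separate island — boundary = 70.41 mm; the 22.5×15.5 cube at (10.5, 9) contributes its full rectangle (perimeter 76.00 mm); Taking the union: the regions partially overlap (shared area 116.17 mm²), so the edge portions inside another operand are dropped and the merged outline is re-measured after clipping — boundary = 103.70 mm. So its perimeter = 103.70 mm. Layer 12 (z = 1.2): the r=2 cylinder contributes a regular 8-gon of circumradius 2 (perimeter = 2·8·2.000·sin(180°/8) = 12.25 mm); the r=9.5 cylinder at (15, 10) contributes a regular 8-gon of circumradius 9.5 (perimeter = 2·8·9.500·sin(180°/8) = 58.17 mm); Taking the union: the 2 present regions are separate (no shared area or edge), so areas and boundary lengths simply add and each stays a separate island — boundary = 70.41 mm; the cube at (10.5, 9) is not intersected at this z (z outside [10, 20.5]); Taking the union: only the result so far is present, so the union is just that shape — boundary = 70.41 mm. So its perimeter = 70.41 mm. Layer 102 is larger (103.70 vs 70.41 mm).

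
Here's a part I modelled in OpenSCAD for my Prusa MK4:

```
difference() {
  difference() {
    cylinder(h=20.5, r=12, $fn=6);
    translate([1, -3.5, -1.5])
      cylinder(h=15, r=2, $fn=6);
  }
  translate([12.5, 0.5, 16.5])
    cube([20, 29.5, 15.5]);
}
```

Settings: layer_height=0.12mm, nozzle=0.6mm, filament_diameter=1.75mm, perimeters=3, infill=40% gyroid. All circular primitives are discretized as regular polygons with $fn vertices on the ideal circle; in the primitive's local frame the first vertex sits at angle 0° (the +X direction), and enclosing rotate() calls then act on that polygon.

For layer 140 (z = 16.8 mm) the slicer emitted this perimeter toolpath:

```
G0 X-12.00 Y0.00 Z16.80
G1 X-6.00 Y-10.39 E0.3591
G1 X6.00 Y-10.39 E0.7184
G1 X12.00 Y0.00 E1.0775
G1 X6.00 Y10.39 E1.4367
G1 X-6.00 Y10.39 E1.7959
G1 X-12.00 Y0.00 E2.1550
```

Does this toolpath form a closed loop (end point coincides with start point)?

yes

Start point (G0): (-12.00, 0.00). End point (last G1): the path returns to the start — closed.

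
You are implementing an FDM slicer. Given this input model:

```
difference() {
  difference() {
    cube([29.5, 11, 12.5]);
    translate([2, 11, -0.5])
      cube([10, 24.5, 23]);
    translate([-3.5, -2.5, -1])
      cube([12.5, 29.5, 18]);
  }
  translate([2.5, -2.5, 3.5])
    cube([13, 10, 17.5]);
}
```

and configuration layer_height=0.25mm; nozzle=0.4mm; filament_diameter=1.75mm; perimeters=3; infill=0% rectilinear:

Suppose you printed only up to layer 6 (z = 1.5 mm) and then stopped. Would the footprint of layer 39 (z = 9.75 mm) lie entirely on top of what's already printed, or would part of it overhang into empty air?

Compare the two slices. At z = 1.5: the 29.5×11 cube contributes its full rectangle (area 324.50 mm²); the cube at (2, 11) (footprint 10×24.5) is included at this height (area 245.00 mm²); the 12.5×29.5 cube at (-3.5, -2.5) contributes its full rectangle (area 368.75 mm²); Subtracting the remaining from the first: starting from the 29.5×11 cube (324.50 mm²), the 10×24.5 cube at (2, 11) misses the remaining region (no effect); the 12.5×29.5 cube at (-3.5, -2.5) partially overlaps it — only the 99.00 mm² overlap (of its 368.75 mm²) is removed, clipping the outline — area = 225.50 mm²; the cube at (2.5, -2.5) is absent (z outside [3.5, 21]); Subtracting the remaining from the first: none of the subtracted shapes is present at this height, so that combined region is unchanged — area = 225.50 mm². At z = 9.75: the cube is present — its section is the full 29.5×11 rectangle (area 324.50 mm²); the 10×24.5 cube at (2, 11) contributes its full rectangle (area 245.00 mm²); the cube at (-3.5, -2.5) (footprint 12.5×29.5) is included at this height (area 368.75 mm²); Taking the first minus the rest: starting from the 29.5×11 cube (324.50 mm²), the 10×24.5 cube at (2, 11) misses the remaining region (no effect); the 12.5×29.5 cube at (-3.5, -2.5) partially overlaps it — only the 99.00 mm² overlap (of its 368.75 mm²) is removed, clipping the outline — area = 225.50 mm²; the cube at (2.5, -2.5) (footprint 13×10) is included at this height (area 130.00 mm²); After the difference (first − rest): starting from the result so far (225.50 mm²), the 13×10 cube at (2.5, -2.5) partially overlaps it — only the 48.75 mm² overlap (of its 130.00 mm²) is removed, clipping the outline — area = 176.75 mm². Checking containment: the cross-section at z = 9.75 is a subset of the cross-section at z = 1.5.

entirely on top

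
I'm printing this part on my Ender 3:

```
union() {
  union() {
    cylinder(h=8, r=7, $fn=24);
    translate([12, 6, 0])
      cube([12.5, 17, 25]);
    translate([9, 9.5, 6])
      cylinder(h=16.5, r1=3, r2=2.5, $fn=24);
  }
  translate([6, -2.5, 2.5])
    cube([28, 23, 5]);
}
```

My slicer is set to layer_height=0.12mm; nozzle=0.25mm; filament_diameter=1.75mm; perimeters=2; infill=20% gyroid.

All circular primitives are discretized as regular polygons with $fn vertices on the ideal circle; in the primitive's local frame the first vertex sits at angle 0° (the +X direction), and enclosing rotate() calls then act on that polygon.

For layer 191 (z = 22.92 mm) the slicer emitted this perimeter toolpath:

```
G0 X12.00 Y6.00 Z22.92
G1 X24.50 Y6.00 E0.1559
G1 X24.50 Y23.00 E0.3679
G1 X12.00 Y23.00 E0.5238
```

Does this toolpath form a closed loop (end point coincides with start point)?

no

Start point (G0): (12.00, 6.00). End point (last G1): the path does not return to the start — open.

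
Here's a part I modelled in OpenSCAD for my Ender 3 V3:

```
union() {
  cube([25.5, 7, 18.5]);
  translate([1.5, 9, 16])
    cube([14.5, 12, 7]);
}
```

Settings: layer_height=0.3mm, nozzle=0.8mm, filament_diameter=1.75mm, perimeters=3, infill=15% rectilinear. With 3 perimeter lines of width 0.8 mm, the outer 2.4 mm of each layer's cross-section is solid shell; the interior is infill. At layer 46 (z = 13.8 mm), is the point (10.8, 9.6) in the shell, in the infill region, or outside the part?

outside

At z = 13.8 mm: the cube (footprint 25.5×7) is included at this height; the cube at (1.5, 9) does not reach this height (z outside [16, 23]); Taking the union: only the 25.5×7 cube is present, so the union is just that shape — 1 connected region. Overall, the cross-section is a single solid region. The nearest boundary edge runs (25.50, 7.00)→(0.00, 7.00); distance from the point to it = 2.60 mm. The point is not inside any of the regions above, so it lies outside the cross-section (2.60 mm from the nearest boundary).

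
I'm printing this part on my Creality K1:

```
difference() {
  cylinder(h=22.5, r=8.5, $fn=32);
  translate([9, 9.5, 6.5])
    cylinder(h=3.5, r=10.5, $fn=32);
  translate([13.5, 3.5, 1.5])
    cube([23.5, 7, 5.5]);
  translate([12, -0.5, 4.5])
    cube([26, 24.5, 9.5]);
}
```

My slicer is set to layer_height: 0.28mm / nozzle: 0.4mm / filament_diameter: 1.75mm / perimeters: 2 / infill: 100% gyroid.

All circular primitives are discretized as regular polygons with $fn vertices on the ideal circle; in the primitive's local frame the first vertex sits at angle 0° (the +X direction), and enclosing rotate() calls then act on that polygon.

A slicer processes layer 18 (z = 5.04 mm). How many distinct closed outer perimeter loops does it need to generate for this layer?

1

At z = 5.04 mm: the r=8.5 cylinder contributes a regular 32-gon of circumradius 8.5; the cylinder at (9, 9.5) does not reach this height (z outside [6.5, 10]); the 23.5×7 cube at (13.5, 3.5) contributes its full rectangle; the cube at (12, -0.5) is present — its section is the full 26×24.5 rectangle; After the difference (first − rest): starting from the r=8.5 cylinder, the 23.5×7 cube at (13.5, 3.5) misses the remaining region (no effect); the 26×24.5 cube at (12, -0.5) misses the remaining region (no effect) — 1 connected region. The result has 1 disconnected region.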